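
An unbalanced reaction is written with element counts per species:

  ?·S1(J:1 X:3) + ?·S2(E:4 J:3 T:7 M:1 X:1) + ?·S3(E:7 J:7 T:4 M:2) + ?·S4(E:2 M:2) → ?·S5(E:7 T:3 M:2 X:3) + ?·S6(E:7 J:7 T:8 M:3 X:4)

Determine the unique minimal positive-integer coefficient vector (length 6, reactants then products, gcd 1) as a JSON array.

Coefficients: [6, 5, 2, 4, 1, 5]

E: 6·0+5·4+2·7+4·2 = 42 | 1·7+5·7 = 42
J: 6·1+5·3+2·7+4·0 = 35 | 1·0+5·7 = 35
T: 6·0+5·7+2·4+4·0 = 43 | 1·3+5·8 = 43
M: 6·0+5·1+2·2+4·2 = 17 | 1·2+5·3 = 17
X: 6·3+5·1+2·0+4·0 = 23 | 1·3+5·4 = 23
gcd(6,5,2,4,1,5) = 1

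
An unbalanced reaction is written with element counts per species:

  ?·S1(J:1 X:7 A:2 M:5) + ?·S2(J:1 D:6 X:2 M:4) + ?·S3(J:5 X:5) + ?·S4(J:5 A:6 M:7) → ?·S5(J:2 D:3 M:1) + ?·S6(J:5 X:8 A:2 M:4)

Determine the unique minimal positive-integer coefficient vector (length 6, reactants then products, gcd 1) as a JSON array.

Coefficients: [3, 1, 5, 1, 2, 6]

J: 3·1+1·1+5·5+1·5 = 34 | 2·2+6·5 = 34
D: 3·0+1·6+5·0+1·0 = 6 | 2·3+6·0 = 6
X: 3·7+1·2+5·5+1·0 = 48 | 2·0+6·8 = 48
A: 3·2+1·0+5·0+1·6 = 12 | 2·0+6·2 = 12
M: 3·5+1·4+5·0+1·7 = 26 | 2·1+6·4 = 26
gcd(3,1,5,1,2,6) = 1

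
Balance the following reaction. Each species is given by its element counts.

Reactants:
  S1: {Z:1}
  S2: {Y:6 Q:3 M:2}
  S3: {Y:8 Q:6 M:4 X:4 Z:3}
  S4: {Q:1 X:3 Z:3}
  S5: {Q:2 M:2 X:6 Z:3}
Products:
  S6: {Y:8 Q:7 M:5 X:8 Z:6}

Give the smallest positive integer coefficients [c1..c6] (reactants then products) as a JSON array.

Y: 6·0+4·6+3·8+2·0+5·0 = 48 | 6·8 = 48
Q: 6·0+4·3+3·6+2·1+5·2 = 42 | 6·7 = 42
M: 6·0+4·2+3·4+2·0+5·2 = 30 | 6·5 = 30
X: 6·0+4·0+3·4+2·3+5·6 = 48 | 6·8 = 48
Z: 6·1+4·0+3·3+2·3+5·3 = 36 | 6·6 = 36
gcd(6,4,3,2,5,6) = 1

Coefficients: [6, 4, 3, 2, 5, 6]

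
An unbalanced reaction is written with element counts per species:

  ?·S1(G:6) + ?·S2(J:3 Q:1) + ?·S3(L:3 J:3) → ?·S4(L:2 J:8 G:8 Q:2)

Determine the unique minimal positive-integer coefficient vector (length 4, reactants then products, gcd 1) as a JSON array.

L: 4·0+6·0+2·3 = 6 | 3·2 = 6
J: 4·0+6·3+2·3 = 24 | 3·8 = 24
G: 4·6+6·0+2·0 = 24 | 3·8 = 24
Q: 4·0+6·1+2·0 = 6 | 3·2 = 6
gcd(4,6,2,3) = 1

Coefficients: [4, 6, 2, 3]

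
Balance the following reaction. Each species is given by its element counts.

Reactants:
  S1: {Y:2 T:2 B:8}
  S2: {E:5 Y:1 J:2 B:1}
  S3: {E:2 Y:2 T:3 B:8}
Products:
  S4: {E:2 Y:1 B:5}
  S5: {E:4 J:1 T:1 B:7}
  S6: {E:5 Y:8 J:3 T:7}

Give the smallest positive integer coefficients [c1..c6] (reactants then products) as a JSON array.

E: 1·0+6·5+6·2 = 42 | 4·2+6·4+2·5 = 42
Y: 1·2+6·1+6·2 = 20 | 4·1+6·0+2·8 = 20
J: 1·0+6·2+6·0 = 12 | 4·0+6·1+2·3 = 12
T: 1·2+6·0+6·3 = 20 | 4·0+6·1+2·7 = 20
B: 1·8+6·1+6·8 = 62 | 4·5+6·7+2·0 = 62
gcd(1,6,6,4,6,2) = 1

Coefficients: [1, 6, 6, 4, 6, 2]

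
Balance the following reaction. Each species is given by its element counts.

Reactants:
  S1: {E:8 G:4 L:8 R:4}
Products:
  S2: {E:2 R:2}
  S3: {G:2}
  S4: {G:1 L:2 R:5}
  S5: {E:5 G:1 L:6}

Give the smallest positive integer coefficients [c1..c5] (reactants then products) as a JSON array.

Coefficients: [5, 5, 6, 2, 6]

E: 5·8 = 40 | 5·2+6·0+2·0+6·5 = 40
G: 5·4 = 20 | 5·0+6·2+2·1+6·1 = 20
L: 5·8 = 40 | 5·0+6·0+2·2+6·6 = 40
R: 5·4 = 20 | 5·2+6·0+2·5+6·0 = 20
gcd(5,5,6,2,6) = 1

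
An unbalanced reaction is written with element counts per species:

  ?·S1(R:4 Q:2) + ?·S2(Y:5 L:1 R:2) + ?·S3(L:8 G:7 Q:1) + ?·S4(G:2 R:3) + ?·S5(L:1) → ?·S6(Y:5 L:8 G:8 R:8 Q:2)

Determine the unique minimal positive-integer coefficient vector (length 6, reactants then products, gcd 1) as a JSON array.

Y: 3·0+5·5+4·0+6·0+3·0 = 25 | 5·5 = 25
L: 3·0+5·1+4·8+6·0+3·1 = 40 | 5·8 = 40
G: 3·0+5·0+4·7+6·2+3·0 = 40 | 5·8 = 40
R: 3·4+5·2+4·0+6·3+3·0 = 40 | 5·8 = 40
Q: 3·2+5·0+4·1+6·0+3·0 = 10 | 5·2 = 10
gcd(3,5,4,6,3,5) = 1

Coefficients: [3, 5, 4, 6, 3, 5]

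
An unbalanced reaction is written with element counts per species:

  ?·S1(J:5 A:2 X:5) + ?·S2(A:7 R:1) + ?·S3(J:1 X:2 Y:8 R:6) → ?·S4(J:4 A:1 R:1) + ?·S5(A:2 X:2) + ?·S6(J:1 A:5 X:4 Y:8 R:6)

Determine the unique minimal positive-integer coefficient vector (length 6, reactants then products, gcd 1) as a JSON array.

Coefficients: [4, 5, 6, 5, 4, 6]

J: 4·5+5·0+6·1 = 26 | 5·4+4·0+6·1 = 26
A: 4·2+5·7+6·0 = 43 | 5·1+4·2+6·5 = 43
X: 4·5+5·0+6·2 = 32 | 5·0+4·2+6·4 = 32
Y: 4·0+5·0+6·8 = 48 | 5·0+4·0+6·8 = 48
R: 4·0+5·1+6·6 = 41 | 5·1+4·0+6·6 = 41
gcd(4,5,6,5,4,6) = 1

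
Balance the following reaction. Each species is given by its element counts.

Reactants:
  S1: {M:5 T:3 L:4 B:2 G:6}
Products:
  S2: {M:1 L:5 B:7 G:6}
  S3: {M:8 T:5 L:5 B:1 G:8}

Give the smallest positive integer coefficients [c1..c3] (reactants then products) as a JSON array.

M: 5·5 = 25 | 1·1+3·8 = 25
T: 5·3 = 15 | 1·0+3·5 = 15
L: 5·4 = 20 | 1·5+3·5 = 20
B: 5·2 = 10 | 1·7+3·1 = 10
G: 5·6 = 30 | 1·6+3·8 = 30
gcd(5,1,3) = 1

Coefficients: [5, 1, 3]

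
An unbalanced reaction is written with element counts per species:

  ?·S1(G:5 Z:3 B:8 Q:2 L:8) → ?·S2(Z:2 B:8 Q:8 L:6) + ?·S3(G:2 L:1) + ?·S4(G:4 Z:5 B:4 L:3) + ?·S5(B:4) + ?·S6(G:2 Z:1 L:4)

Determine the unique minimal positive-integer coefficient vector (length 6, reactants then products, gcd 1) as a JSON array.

Coefficients: [4, 1, 3, 1, 5, 5]

G: 4·5 = 20 | 1·0+3·2+1·4+5·0+5·2 = 20
Z: 4·3 = 12 | 1·2+3·0+1·5+5·0+5·1 = 12
B: 4·8 = 32 | 1·8+3·0+1·4+5·4+5·0 = 32
Q: 4·2 = 8 | 1·8+3·0+1·0+5·0+5·0 = 8
L: 4·8 = 32 | 1·6+3·1+1·3+5·0+5·4 = 32
gcd(4,1,3,1,5,5) = 1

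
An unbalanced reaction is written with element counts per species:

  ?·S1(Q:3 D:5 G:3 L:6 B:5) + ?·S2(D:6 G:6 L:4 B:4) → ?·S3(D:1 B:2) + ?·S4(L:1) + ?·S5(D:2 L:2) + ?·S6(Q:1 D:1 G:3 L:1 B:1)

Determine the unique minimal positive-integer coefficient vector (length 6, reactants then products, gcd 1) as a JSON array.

Q: 2·3+2·0 = 6 | 6·0+4·0+5·0+6·1 = 6
D: 2·5+2·6 = 22 | 6·1+4·0+5·2+6·1 = 22
G: 2·3+2·6 = 18 | 6·0+4·0+5·0+6·3 = 18
L: 2·6+2·4 = 20 | 6·0+4·1+5·2+6·1 = 20
B: 2·5+2·4 = 18 | 6·2+4·0+5·0+6·1 = 18
gcd(2,2,6,4,5,6) = 1

Coefficients: [2, 2, 6, 4, 5, 6]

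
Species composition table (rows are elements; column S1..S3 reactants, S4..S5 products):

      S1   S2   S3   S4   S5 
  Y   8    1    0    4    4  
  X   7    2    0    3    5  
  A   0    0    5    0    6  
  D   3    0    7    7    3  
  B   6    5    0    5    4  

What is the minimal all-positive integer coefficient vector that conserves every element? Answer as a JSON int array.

Y: 5·8+4·1+6·0 = 44 | 6·4+5·4 = 44
X: 5·7+4·2+6·0 = 43 | 6·3+5·5 = 43
A: 5·0+4·0+6·5 = 30 | 6·0+5·6 = 30
D: 5·3+4·0+6·7 = 57 | 6·7+5·3 = 57
B: 5·6+4·5+6·0 = 50 | 6·5+5·4 = 50
gcd(5,4,6,6,5) = 1

Coefficients: [5, 4, 6, 6, 5]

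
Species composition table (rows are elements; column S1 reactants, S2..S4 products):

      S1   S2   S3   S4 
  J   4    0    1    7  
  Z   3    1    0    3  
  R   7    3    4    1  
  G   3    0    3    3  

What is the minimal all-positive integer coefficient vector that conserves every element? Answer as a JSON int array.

Coefficients: [2, 3, 1, 1]

J: 2·4 = 8 | 3·0+1·1+1·7 = 8
Z: 2·3 = 6 | 3·1+1·0+1·3 = 6
R: 2·7 = 14 | 3·3+1·4+1·1 = 14
G: 2·3 = 6 | 3·0+1·3+1·3 = 6
gcd(2,3,1,1) = 1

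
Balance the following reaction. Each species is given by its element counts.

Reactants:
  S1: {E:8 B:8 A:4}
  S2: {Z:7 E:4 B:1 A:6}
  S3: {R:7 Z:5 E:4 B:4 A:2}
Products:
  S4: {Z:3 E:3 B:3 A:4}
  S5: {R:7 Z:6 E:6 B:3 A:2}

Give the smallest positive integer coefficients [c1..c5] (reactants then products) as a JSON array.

R: 1·0+2·0+2·7 = 14 | 4·0+2·7 = 14
Z: 1·0+2·7+2·5 = 24 | 4·3+2·6 = 24
E: 1·8+2·4+2·4 = 24 | 4·3+2·6 = 24
B: 1·8+2·1+2·4 = 18 | 4·3+2·3 = 18
A: 1·4+2·6+2·2 = 20 | 4·4+2·2 = 20
gcd(1,2,2,4,2) = 1

Coefficients: [1, 2, 2, 4, 2]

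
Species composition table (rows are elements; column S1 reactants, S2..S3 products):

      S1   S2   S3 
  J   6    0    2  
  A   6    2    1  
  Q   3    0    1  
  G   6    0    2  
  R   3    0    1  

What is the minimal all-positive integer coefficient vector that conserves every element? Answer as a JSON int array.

J: 2·6 = 12 | 3·0+6·2 = 12
A: 2·6 = 12 | 3·2+6·1 = 12
Q: 2·3 = 6 | 3·0+6·1 = 6
G: 2·6 = 12 | 3·0+6·2 = 12
R: 2·3 = 6 | 3·0+6·1 = 6
gcd(2,3,6) = 1

Coefficients: [2, 3, 6]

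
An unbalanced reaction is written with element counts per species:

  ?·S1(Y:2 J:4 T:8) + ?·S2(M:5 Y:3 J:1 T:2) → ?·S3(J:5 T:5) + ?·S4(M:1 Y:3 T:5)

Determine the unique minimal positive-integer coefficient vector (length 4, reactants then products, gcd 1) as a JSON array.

Coefficients: [6, 1, 5, 5]

M: 6·0+1·5 = 5 | 5·0+5·1 = 5
Y: 6·2+1·3 = 15 | 5·0+5·3 = 15
J: 6·4+1·1 = 25 | 5·5+5·0 = 25
T: 6·8+1·2 = 50 | 5·5+5·5 = 50
gcd(6,1,5,5) = 1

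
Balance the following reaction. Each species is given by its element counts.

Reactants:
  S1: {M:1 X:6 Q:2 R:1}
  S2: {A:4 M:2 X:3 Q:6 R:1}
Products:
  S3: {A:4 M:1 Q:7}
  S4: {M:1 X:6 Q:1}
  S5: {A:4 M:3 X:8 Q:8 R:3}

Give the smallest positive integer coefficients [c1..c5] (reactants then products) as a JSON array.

Coefficients: [5, 4, 1, 3, 3]

A: 5·0+4·4 = 16 | 1·4+3·0+3·4 = 16
M: 5·1+4·2 = 13 | 1·1+3·1+3·3 = 13
X: 5·6+4·3 = 42 | 1·0+3·6+3·8 = 42
Q: 5·2+4·6 = 34 | 1·7+3·1+3·8 = 34
R: 5·1+4·1 = 9 | 1·0+3·0+3·3 = 9
gcd(5,4,1,3,3) = 1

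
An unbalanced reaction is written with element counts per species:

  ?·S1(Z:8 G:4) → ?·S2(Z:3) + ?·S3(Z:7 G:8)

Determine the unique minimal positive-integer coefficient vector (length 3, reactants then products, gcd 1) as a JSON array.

Z: 2·8 = 16 | 3·3+1·7 = 16
G: 2·4 = 8 | 3·0+1·8 = 8
gcd(2,3,1) = 1

Coefficients: [2, 3, 1]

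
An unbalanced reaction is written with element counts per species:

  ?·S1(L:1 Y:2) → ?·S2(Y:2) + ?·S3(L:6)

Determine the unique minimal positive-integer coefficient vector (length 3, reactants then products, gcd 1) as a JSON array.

L: 6·1 = 6 | 6·0+1·6 = 6
Y: 6·2 = 12 | 6·2+1·0 = 12
gcd(6,6,1) = 1

Coefficients: [6, 6, 1]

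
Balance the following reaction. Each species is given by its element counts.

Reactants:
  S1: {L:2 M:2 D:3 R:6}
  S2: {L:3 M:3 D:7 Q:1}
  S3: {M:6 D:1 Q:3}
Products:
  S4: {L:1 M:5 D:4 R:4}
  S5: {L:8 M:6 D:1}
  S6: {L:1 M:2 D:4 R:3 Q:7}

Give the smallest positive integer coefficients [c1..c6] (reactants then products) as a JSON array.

Coefficients: [5, 2, 4, 6, 1, 2]

L: 5·2+2·3+4·0 = 16 | 6·1+1·8+2·1 = 16
M: 5·2+2·3+4·6 = 40 | 6·5+1·6+2·2 = 40
D: 5·3+2·7+4·1 = 33 | 6·4+1·1+2·4 = 33
R: 5·6+2·0+4·0 = 30 | 6·4+1·0+2·3 = 30
Q: 5·0+2·1+4·3 = 14 | 6·0+1·0+2·7 = 14
gcd(5,2,4,6,1,2) = 1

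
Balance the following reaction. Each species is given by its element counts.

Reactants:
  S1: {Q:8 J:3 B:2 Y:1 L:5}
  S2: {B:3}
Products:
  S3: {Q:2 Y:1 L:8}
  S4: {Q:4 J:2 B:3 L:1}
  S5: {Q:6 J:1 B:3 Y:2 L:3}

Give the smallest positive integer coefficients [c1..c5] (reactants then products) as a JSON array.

Q: 3·8+3·0 = 24 | 1·2+4·4+1·6 = 24
J: 3·3+3·0 = 9 | 1·0+4·2+1·1 = 9
B: 3·2+3·3 = 15 | 1·0+4·3+1·3 = 15
Y: 3·1+3·0 = 3 | 1·1+4·0+1·2 = 3
L: 3·5+3·0 = 15 | 1·8+4·1+1·3 = 15
gcd(3,3,1,4,1) = 1

Coefficients: [3, 3, 1, 4, 1]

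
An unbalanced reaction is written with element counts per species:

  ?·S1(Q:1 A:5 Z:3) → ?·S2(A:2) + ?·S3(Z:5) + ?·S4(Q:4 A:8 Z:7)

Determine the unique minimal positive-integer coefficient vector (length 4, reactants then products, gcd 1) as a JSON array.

Q: 4·1 = 4 | 6·0+1·0+1·4 = 4
A: 4·5 = 20 | 6·2+1·0+1·8 = 20
Z: 4·3 = 12 | 6·0+1·5+1·7 = 12
gcd(4,6,1,1) = 1

Coefficients: [4, 6, 1, 1]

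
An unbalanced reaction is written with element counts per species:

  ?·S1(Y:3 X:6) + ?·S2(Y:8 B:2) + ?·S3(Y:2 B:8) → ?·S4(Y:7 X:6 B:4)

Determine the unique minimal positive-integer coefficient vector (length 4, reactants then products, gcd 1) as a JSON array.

Y: 5·3+2·8+2·2 = 35 | 5·7 = 35
X: 5·6+2·0+2·0 = 30 | 5·6 = 30
B: 5·0+2·2+2·8 = 20 | 5·4 = 20
gcd(5,2,2,5) = 1

Coefficients: [5, 2, 2, 5]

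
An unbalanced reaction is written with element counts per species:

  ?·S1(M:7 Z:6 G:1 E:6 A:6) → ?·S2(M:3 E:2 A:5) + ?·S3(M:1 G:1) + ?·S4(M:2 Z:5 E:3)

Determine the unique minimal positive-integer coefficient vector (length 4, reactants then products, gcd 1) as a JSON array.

M: 5·7 = 35 | 6·3+5·1+6·2 = 35
Z: 5·6 = 30 | 6·0+5·0+6·5 = 30
G: 5·1 = 5 | 6·0+5·1+6·0 = 5
E: 5·6 = 30 | 6·2+5·0+6·3 = 30
A: 5·6 = 30 | 6·5+5·0+6·0 = 30
gcd(5,6,5,6) = 1

Coefficients: [5, 6, 5, 6]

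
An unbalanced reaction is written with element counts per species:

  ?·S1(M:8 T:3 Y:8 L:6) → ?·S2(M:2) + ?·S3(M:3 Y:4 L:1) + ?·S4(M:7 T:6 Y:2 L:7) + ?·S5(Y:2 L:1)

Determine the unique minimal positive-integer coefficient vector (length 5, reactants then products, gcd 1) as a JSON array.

Coefficients: [4, 3, 4, 2, 6]

M: 4·8 = 32 | 3·2+4·3+2·7+6·0 = 32
T: 4·3 = 12 | 3·0+4·0+2·6+6·0 = 12
Y: 4·8 = 32 | 3·0+4·4+2·2+6·2 = 32
L: 4·6 = 24 | 3·0+4·1+2·7+6·1 = 24
gcd(4,3,4,2,6) = 1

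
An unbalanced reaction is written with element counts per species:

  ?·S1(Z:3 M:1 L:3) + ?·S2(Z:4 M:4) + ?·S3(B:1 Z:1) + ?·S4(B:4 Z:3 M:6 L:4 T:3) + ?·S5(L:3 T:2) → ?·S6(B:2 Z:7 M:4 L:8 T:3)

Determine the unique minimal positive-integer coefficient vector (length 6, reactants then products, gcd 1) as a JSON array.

Coefficients: [6, 2, 6, 1, 6, 5]

B: 6·0+2·0+6·1+1·4+6·0 = 10 | 5·2 = 10
Z: 6·3+2·4+6·1+1·3+6·0 = 35 | 5·7 = 35
M: 6·1+2·4+6·0+1·6+6·0 = 20 | 5·4 = 20
L: 6·3+2·0+6·0+1·4+6·3 = 40 | 5·8 = 40
T: 6·0+2·0+6·0+1·3+6·2 = 15 | 5·3 = 15
gcd(6,2,6,1,6,5) = 1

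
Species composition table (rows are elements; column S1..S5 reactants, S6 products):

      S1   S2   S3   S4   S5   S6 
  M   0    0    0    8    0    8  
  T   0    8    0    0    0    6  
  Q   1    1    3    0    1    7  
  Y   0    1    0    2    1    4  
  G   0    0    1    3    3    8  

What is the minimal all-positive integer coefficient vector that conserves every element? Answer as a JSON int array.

M: 5·0+3·0+5·0+4·8+5·0 = 32 | 4·8 = 32
T: 5·0+3·8+5·0+4·0+5·0 = 24 | 4·6 = 24
Q: 5·1+3·1+5·3+4·0+5·1 = 28 | 4·7 = 28
Y: 5·0+3·1+5·0+4·2+5·1 = 16 | 4·4 = 16
G: 5·0+3·0+5·1+4·3+5·3 = 32 | 4·8 = 32
gcd(5,3,5,4,5,4) = 1

Coefficients: [5, 3, 5, 4, 5, 4]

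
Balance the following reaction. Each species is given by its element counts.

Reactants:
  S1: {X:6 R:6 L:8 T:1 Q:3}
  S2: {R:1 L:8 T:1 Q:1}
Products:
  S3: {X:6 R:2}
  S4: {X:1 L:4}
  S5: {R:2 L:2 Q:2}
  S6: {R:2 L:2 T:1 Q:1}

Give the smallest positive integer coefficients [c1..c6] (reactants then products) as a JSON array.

X: 3·6+2·0 = 18 | 2·6+6·1+3·0+5·0 = 18
R: 3·6+2·1 = 20 | 2·2+6·0+3·2+5·2 = 20
L: 3·8+2·8 = 40 | 2·0+6·4+3·2+5·2 = 40
T: 3·1+2·1 = 5 | 2·0+6·0+3·0+5·1 = 5
Q: 3·3+2·1 = 11 | 2·0+6·0+3·2+5·1 = 11
gcd(3,2,2,6,3,5) = 1

Coefficients: [3, 2, 2, 6, 3, 5]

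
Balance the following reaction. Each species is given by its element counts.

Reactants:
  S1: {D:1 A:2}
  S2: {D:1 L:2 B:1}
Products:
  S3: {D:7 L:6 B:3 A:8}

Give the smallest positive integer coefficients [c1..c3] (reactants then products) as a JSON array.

Coefficients: [4, 3, 1]

D: 4·1+3·1 = 7 | 1·7 = 7
L: 4·0+3·2 = 6 | 1·6 = 6
B: 4·0+3·1 = 3 | 1·3 = 3
A: 4·2+3·0 = 8 | 1·8 = 8
gcd(4,3,1) = 1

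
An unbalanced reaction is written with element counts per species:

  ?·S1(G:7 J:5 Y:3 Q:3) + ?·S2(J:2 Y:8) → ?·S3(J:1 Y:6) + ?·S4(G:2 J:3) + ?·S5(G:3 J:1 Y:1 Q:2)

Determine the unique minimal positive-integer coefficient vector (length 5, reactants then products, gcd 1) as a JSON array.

Coefficients: [4, 3, 5, 5, 6]

G: 4·7+3·0 = 28 | 5·0+5·2+6·3 = 28
J: 4·5+3·2 = 26 | 5·1+5·3+6·1 = 26
Y: 4·3+3·8 = 36 | 5·6+5·0+6·1 = 36
Q: 4·3+3·0 = 12 | 5·0+5·0+6·2 = 12
gcd(4,3,5,5,6) = 1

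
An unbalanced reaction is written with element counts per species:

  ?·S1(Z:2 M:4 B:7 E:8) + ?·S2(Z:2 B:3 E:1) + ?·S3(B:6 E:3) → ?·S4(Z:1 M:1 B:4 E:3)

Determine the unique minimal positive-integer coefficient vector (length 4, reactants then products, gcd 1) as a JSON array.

Coefficients: [1, 1, 1, 4]

Z: 1·2+1·2+1·0 = 4 | 4·1 = 4
M: 1·4+1·0+1·0 = 4 | 4·1 = 4
B: 1·7+1·3+1·6 = 16 | 4·4 = 16
E: 1·8+1·1+1·3 = 12 | 4·3 = 12
gcd(1,1,1,4) = 1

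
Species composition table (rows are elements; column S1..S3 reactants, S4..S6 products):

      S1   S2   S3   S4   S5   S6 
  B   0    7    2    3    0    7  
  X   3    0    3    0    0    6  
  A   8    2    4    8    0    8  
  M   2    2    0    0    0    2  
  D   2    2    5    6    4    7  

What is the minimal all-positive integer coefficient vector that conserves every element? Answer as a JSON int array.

Coefficients: [1, 2, 5, 1, 1, 3]

B: 1·0+2·7+5·2 = 24 | 1·3+1·0+3·7 = 24
X: 1·3+2·0+5·3 = 18 | 1·0+1·0+3·6 = 18
A: 1·8+2·2+5·4 = 32 | 1·8+1·0+3·8 = 32
M: 1·2+2·2+5·0 = 6 | 1·0+1·0+3·2 = 6
D: 1·2+2·2+5·5 = 31 | 1·6+1·4+3·7 = 31
gcd(1,2,5,1,1,3) = 1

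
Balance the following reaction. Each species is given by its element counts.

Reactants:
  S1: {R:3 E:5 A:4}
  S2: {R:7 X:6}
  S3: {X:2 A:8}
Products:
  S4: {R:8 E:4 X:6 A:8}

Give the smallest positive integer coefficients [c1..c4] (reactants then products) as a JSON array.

Coefficients: [4, 4, 3, 5]

R: 4·3+4·7+3·0 = 40 | 5·8 = 40
E: 4·5+4·0+3·0 = 20 | 5·4 = 20
X: 4·0+4·6+3·2 = 30 | 5·6 = 30
A: 4·4+4·0+3·8 = 40 | 5·8 = 40
gcd(4,4,3,5) = 1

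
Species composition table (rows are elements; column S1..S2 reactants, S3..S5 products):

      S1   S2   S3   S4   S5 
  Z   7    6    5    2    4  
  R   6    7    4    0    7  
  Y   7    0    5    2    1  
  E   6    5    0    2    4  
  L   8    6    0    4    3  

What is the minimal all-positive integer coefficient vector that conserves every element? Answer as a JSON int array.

Coefficients: [3, 2, 1, 6, 4]

Z: 3·7+2·6 = 33 | 1·5+6·2+4·4 = 33
R: 3·6+2·7 = 32 | 1·4+6·0+4·7 = 32
Y: 3·7+2·0 = 21 | 1·5+6·2+4·1 = 21
E: 3·6+2·5 = 28 | 1·0+6·2+4·4 = 28
L: 3·8+2·6 = 36 | 1·0+6·4+4·3 = 36
gcd(3,2,1,6,4) = 1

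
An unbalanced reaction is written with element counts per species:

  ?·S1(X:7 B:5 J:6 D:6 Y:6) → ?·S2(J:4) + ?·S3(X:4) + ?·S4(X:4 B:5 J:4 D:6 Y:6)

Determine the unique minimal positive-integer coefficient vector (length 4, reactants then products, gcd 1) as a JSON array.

Coefficients: [4, 2, 3, 4]

X: 4·7 = 28 | 2·0+3·4+4·4 = 28
B: 4·5 = 20 | 2·0+3·0+4·5 = 20
J: 4·6 = 24 | 2·4+3·0+4·4 = 24
D: 4·6 = 24 | 2·0+3·0+4·6 = 24
Y: 4·6 = 24 | 2·0+3·0+4·6 = 24
gcd(4,2,3,4) = 1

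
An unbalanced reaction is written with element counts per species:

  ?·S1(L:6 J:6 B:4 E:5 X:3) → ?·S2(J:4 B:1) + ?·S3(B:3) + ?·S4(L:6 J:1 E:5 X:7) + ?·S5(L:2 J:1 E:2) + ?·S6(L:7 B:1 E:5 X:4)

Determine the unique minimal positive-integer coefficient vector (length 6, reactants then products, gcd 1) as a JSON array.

Coefficients: [5, 6, 4, 1, 5, 2]

L: 5·6 = 30 | 6·0+4·0+1·6+5·2+2·7 = 30
J: 5·6 = 30 | 6·4+4·0+1·1+5·1+2·0 = 30
B: 5·4 = 20 | 6·1+4·3+1·0+5·0+2·1 = 20
E: 5·5 = 25 | 6·0+4·0+1·5+5·2+2·5 = 25
X: 5·3 = 15 | 6·0+4·0+1·7+5·0+2·4 = 15
gcd(5,6,4,1,5,2) = 1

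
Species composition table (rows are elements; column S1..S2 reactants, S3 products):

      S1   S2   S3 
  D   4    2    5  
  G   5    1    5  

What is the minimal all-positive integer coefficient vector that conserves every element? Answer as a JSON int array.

D: 5·4+5·2 = 30 | 6·5 = 30
G: 5·5+5·1 = 30 | 6·5 = 30
gcd(5,5,6) = 1

Coefficients: [5, 5, 6]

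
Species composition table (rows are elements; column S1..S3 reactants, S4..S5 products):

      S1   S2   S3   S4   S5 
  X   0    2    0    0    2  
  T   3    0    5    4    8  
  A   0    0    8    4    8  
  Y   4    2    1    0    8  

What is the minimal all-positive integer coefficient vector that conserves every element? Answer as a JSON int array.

X: 6·0+5·2+6·0 = 10 | 2·0+5·2 = 10
T: 6·3+5·0+6·5 = 48 | 2·4+5·8 = 48
A: 6·0+5·0+6·8 = 48 | 2·4+5·8 = 48
Y: 6·4+5·2+6·1 = 40 | 2·0+5·8 = 40
gcd(6,5,6,2,5) = 1

Coefficients: [6, 5, 6, 2, 5]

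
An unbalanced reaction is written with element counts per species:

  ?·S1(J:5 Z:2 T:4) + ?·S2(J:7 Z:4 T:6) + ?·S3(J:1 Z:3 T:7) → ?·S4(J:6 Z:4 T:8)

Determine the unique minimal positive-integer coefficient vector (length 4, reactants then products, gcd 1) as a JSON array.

Coefficients: [3, 1, 2, 4]

J: 3·5+1·7+2·1 = 24 | 4·6 = 24
Z: 3·2+1·4+2·3 = 16 | 4·4 = 16
T: 3·4+1·6+2·7 = 32 | 4·8 = 32
gcd(3,1,2,4) = 1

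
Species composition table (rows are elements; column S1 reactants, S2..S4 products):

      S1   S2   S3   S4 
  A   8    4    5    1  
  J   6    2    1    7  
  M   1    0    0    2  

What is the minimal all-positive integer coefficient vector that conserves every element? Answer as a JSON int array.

A: 6·8 = 48 | 5·4+5·5+3·1 = 48
J: 6·6 = 36 | 5·2+5·1+3·7 = 36
M: 6·1 = 6 | 5·0+5·0+3·2 = 6
gcd(6,5,5,3) = 1

Coefficients: [6, 5, 5, 3]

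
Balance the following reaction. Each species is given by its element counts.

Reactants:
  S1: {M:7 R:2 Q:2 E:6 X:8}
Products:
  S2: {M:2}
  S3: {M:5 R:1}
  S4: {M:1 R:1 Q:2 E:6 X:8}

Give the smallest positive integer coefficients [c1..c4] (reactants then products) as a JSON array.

Coefficients: [2, 1, 2, 2]

M: 2·7 = 14 | 1·2+2·5+2·1 = 14
R: 2·2 = 4 | 1·0+2·1+2·1 = 4
Q: 2·2 = 4 | 1·0+2·0+2·2 = 4
E: 2·6 = 12 | 1·0+2·0+2·6 = 12
X: 2·8 = 16 | 1·0+2·0+2·8 = 16
gcd(2,1,2,2) = 1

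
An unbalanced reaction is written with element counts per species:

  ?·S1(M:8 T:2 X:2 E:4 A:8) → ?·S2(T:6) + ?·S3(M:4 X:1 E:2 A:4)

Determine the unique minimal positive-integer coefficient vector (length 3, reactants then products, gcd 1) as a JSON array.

M: 3·8 = 24 | 1·0+6·4 = 24
T: 3·2 = 6 | 1·6+6·0 = 6
X: 3·2 = 6 | 1·0+6·1 = 6
E: 3·4 = 12 | 1·0+6·2 = 12
A: 3·8 = 24 | 1·0+6·4 = 24
gcd(3,1,6) = 1

Coefficients: [3, 1, 6]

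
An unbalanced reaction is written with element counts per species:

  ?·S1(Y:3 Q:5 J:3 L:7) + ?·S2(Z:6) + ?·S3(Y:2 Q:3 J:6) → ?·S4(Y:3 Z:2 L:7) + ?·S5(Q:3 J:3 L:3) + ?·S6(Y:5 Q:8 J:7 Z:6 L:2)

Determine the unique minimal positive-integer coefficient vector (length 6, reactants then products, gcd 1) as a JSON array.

Y: 6·3+4·0+3·2 = 24 | 3·3+5·0+3·5 = 24
Q: 6·5+4·0+3·3 = 39 | 3·0+5·3+3·8 = 39
J: 6·3+4·0+3·6 = 36 | 3·0+5·3+3·7 = 36
Z: 6·0+4·6+3·0 = 24 | 3·2+5·0+3·6 = 24
L: 6·7+4·0+3·0 = 42 | 3·7+5·3+3·2 = 42
gcd(6,4,3,3,5,3) = 1

Coefficients: [6, 4, 3, 3, 5, 3]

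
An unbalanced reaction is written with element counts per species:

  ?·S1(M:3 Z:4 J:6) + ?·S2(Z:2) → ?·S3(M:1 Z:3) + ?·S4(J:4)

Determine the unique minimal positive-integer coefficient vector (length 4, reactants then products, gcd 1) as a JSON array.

M: 2·3+5·0 = 6 | 6·1+3·0 = 6
Z: 2·4+5·2 = 18 | 6·3+3·0 = 18
J: 2·6+5·0 = 12 | 6·0+3·4 = 12
gcd(2,5,6,3) = 1

Coefficients: [2, 5, 6, 3]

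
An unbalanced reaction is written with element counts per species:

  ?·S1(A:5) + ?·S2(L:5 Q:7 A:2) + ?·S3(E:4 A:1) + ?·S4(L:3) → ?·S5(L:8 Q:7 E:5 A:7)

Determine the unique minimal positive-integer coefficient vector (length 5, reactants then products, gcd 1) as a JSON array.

Coefficients: [3, 4, 5, 4, 4]

L: 3·0+4·5+5·0+4·3 = 32 | 4·8 = 32
Q: 3·0+4·7+5·0+4·0 = 28 | 4·7 = 28
E: 3·0+4·0+5·4+4·0 = 20 | 4·5 = 20
A: 3·5+4·2+5·1+4·0 = 28 | 4·7 = 28
gcd(3,4,5,4,4) = 1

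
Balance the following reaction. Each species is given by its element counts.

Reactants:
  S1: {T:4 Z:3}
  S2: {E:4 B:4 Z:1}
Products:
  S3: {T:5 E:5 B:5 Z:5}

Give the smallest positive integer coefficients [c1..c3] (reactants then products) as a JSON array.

T: 5·4+5·0 = 20 | 4·5 = 20
E: 5·0+5·4 = 20 | 4·5 = 20
B: 5·0+5·4 = 20 | 4·5 = 20
Z: 5·3+5·1 = 20 | 4·5 = 20
gcd(5,5,4) = 1

Coefficients: [5, 5, 4]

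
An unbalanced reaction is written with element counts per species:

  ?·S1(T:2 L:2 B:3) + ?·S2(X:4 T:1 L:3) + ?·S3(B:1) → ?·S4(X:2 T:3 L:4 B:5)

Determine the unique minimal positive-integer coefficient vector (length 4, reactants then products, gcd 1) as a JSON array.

X: 5·0+2·4+5·0 = 8 | 4·2 = 8
T: 5·2+2·1+5·0 = 12 | 4·3 = 12
L: 5·2+2·3+5·0 = 16 | 4·4 = 16
B: 5·3+2·0+5·1 = 20 | 4·5 = 20
gcd(5,2,5,4) = 1

Coefficients: [5, 2, 5, 4]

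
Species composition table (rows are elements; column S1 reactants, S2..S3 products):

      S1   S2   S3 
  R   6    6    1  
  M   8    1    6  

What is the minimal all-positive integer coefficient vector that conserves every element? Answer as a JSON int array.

R: 5·6 = 30 | 4·6+6·1 = 30
M: 5·8 = 40 | 4·1+6·6 = 40
gcd(5,4,6) = 1

Coefficients: [5, 4, 6]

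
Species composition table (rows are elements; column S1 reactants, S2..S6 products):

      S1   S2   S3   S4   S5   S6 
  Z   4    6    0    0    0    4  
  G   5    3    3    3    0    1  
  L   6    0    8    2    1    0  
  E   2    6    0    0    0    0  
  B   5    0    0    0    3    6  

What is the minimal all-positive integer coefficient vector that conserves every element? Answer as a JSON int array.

Z: 6·4 = 24 | 2·6+3·0+4·0+4·0+3·4 = 24
G: 6·5 = 30 | 2·3+3·3+4·3+4·0+3·1 = 30
L: 6·6 = 36 | 2·0+3·8+4·2+4·1+3·0 = 36
E: 6·2 = 12 | 2·6+3·0+4·0+4·0+3·0 = 12
B: 6·5 = 30 | 2·0+3·0+4·0+4·3+3·6 = 30
gcd(6,2,3,4,4,3) = 1

Coefficients: [6, 2, 3, 4, 4, 3]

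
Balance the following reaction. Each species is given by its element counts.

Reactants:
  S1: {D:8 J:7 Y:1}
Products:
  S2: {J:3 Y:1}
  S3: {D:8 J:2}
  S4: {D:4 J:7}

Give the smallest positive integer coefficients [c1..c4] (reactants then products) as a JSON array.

Coefficients: [6, 6, 5, 2]

D: 6·8 = 48 | 6·0+5·8+2·4 = 48
J: 6·7 = 42 | 6·3+5·2+2·7 = 42
Y: 6·1 = 6 | 6·1+5·0+2·0 = 6
gcd(6,6,5,2) = 1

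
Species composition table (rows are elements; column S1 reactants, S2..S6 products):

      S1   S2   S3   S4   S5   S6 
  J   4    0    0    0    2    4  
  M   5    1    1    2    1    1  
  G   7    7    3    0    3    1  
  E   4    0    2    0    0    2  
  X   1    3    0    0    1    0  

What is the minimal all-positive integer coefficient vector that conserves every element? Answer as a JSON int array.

J: 5·4 = 20 | 1·0+6·0+6·0+2·2+4·4 = 20
M: 5·5 = 25 | 1·1+6·1+6·2+2·1+4·1 = 25
G: 5·7 = 35 | 1·7+6·3+6·0+2·3+4·1 = 35
E: 5·4 = 20 | 1·0+6·2+6·0+2·0+4·2 = 20
X: 5·1 = 5 | 1·3+6·0+6·0+2·1+4·0 = 5
gcd(5,1,6,6,2,4) = 1

Coefficients: [5, 1, 6, 6, 2, 4]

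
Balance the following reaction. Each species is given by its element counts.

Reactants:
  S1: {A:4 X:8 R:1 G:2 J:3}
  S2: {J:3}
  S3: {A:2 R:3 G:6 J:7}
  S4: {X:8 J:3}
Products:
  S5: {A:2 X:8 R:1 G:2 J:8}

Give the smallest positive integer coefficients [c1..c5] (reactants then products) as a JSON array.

A: 2·4+6·0+1·2+3·0 = 10 | 5·2 = 10
X: 2·8+6·0+1·0+3·8 = 40 | 5·8 = 40
R: 2·1+6·0+1·3+3·0 = 5 | 5·1 = 5
G: 2·2+6·0+1·6+3·0 = 10 | 5·2 = 10
J: 2·3+6·3+1·7+3·3 = 40 | 5·8 = 40
gcd(2,6,1,3,5) = 1

Coefficients: [2, 6, 1, 3, 5]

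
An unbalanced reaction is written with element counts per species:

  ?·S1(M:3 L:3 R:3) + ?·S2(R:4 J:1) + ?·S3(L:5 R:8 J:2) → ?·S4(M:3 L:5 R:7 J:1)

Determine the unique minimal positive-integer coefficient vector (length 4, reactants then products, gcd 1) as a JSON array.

M: 5·3+1·0+2·0 = 15 | 5·3 = 15
L: 5·3+1·0+2·5 = 25 | 5·5 = 25
R: 5·3+1·4+2·8 = 35 | 5·7 = 35
J: 5·0+1·1+2·2 = 5 | 5·1 = 5
gcd(5,1,2,5) = 1

Coefficients: [5, 1, 2, 5]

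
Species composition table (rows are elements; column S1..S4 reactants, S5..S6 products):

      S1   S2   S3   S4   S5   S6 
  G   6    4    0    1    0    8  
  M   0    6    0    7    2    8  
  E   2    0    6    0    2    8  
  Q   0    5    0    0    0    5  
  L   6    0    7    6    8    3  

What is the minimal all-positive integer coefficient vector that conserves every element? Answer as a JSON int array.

G: 1·6+2·4+4·0+2·1 = 16 | 5·0+2·8 = 16
M: 1·0+2·6+4·0+2·7 = 26 | 5·2+2·8 = 26
E: 1·2+2·0+4·6+2·0 = 26 | 5·2+2·8 = 26
Q: 1·0+2·5+4·0+2·0 = 10 | 5·0+2·5 = 10
L: 1·6+2·0+4·7+2·6 = 46 | 5·8+2·3 = 46
gcd(1,2,4,2,5,2) = 1

Coefficients: [1, 2, 4, 2, 5, 2]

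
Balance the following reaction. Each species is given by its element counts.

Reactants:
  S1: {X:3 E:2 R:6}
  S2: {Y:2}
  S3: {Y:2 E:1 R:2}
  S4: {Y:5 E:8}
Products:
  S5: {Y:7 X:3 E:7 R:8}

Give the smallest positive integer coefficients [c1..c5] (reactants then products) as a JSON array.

Y: 4·0+5·2+4·2+2·5 = 28 | 4·7 = 28
X: 4·3+5·0+4·0+2·0 = 12 | 4·3 = 12
E: 4·2+5·0+4·1+2·8 = 28 | 4·7 = 28
R: 4·6+5·0+4·2+2·0 = 32 | 4·8 = 32
gcd(4,5,4,2,4) = 1

Coefficients: [4, 5, 4, 2, 4]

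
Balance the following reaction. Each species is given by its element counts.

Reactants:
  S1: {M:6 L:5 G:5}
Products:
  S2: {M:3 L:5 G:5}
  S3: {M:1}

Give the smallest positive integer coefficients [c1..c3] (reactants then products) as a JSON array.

M: 1·6 = 6 | 1·3+3·1 = 6
L: 1·5 = 5 | 1·5+3·0 = 5
G: 1·5 = 5 | 1·5+3·0 = 5
gcd(1,1,3) = 1

Coefficients: [1, 1, 3]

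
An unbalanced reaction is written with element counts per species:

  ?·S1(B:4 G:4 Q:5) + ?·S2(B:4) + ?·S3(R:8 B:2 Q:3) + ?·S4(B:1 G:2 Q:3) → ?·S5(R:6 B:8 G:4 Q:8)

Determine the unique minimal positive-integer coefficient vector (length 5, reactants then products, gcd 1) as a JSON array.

Coefficients: [1, 4, 3, 6, 4]

R: 1·0+4·0+3·8+6·0 = 24 | 4·6 = 24
B: 1·4+4·4+3·2+6·1 = 32 | 4·8 = 32
G: 1·4+4·0+3·0+6·2 = 16 | 4·4 = 16
Q: 1·5+4·0+3·3+6·3 = 32 | 4·8 = 32
gcd(1,4,3,6,4) = 1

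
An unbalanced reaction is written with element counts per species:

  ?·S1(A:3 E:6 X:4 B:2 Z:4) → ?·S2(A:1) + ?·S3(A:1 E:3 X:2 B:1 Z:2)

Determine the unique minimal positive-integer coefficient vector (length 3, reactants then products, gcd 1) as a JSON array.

A: 1·3 = 3 | 1·1+2·1 = 3
E: 1·6 = 6 | 1·0+2·3 = 6
X: 1·4 = 4 | 1·0+2·2 = 4
B: 1·2 = 2 | 1·0+2·1 = 2
Z: 1·4 = 4 | 1·0+2·2 = 4
gcd(1,1,2) = 1

Coefficients: [1, 1, 2]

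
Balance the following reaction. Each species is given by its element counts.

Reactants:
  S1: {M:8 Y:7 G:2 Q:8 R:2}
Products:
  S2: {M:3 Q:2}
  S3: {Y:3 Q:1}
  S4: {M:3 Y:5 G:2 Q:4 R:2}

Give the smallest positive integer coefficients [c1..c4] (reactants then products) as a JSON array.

Coefficients: [3, 5, 2, 3]

M: 3·8 = 24 | 5·3+2·0+3·3 = 24
Y: 3·7 = 21 | 5·0+2·3+3·5 = 21
G: 3·2 = 6 | 5·0+2·0+3·2 = 6
Q: 3·8 = 24 | 5·2+2·1+3·4 = 24
R: 3·2 = 6 | 5·0+2·0+3·2 = 6
gcd(3,5,2,3) = 1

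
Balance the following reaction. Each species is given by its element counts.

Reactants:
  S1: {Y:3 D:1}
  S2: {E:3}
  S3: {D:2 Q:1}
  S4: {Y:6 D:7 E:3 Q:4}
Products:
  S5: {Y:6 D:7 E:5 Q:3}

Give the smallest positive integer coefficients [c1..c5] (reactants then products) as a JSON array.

Coefficients: [4, 4, 5, 1, 3]

Y: 4·3+4·0+5·0+1·6 = 18 | 3·6 = 18
D: 4·1+4·0+5·2+1·7 = 21 | 3·7 = 21
E: 4·0+4·3+5·0+1·3 = 15 | 3·5 = 15
Q: 4·0+4·0+5·1+1·4 = 9 | 3·3 = 9
gcd(4,4,5,1,3) = 1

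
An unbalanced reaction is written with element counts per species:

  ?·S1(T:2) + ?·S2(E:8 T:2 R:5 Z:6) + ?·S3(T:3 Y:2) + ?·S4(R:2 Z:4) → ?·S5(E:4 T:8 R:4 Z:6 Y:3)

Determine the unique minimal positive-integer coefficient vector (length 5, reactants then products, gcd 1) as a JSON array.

E: 5·0+2·8+6·0+3·0 = 16 | 4·4 = 16
T: 5·2+2·2+6·3+3·0 = 32 | 4·8 = 32
R: 5·0+2·5+6·0+3·2 = 16 | 4·4 = 16
Z: 5·0+2·6+6·0+3·4 = 24 | 4·6 = 24
Y: 5·0+2·0+6·2+3·0 = 12 | 4·3 = 12
gcd(5,2,6,3,4) = 1

Coefficients: [5, 2, 6, 3, 4]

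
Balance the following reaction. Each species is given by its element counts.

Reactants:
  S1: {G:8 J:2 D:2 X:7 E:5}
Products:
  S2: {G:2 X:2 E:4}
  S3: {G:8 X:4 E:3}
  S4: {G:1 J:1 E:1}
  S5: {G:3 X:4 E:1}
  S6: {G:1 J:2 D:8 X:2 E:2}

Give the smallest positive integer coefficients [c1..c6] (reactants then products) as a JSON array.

G: 4·8 = 32 | 1·2+1·8+6·1+5·3+1·1 = 32
J: 4·2 = 8 | 1·0+1·0+6·1+5·0+1·2 = 8
D: 4·2 = 8 | 1·0+1·0+6·0+5·0+1·8 = 8
X: 4·7 = 28 | 1·2+1·4+6·0+5·4+1·2 = 28
E: 4·5 = 20 | 1·4+1·3+6·1+5·1+1·2 = 20
gcd(4,1,1,6,5,1) = 1

Coefficients: [4, 1, 1, 6, 5, 1]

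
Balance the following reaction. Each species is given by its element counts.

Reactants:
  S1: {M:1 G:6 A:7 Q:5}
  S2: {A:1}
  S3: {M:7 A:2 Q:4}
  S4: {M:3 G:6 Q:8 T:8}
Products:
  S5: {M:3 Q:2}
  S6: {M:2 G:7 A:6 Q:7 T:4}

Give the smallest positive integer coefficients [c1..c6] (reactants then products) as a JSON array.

M: 4·1+4·0+2·7+3·3 = 27 | 5·3+6·2 = 27
G: 4·6+4·0+2·0+3·6 = 42 | 5·0+6·7 = 42
A: 4·7+4·1+2·2+3·0 = 36 | 5·0+6·6 = 36
Q: 4·5+4·0+2·4+3·8 = 52 | 5·2+6·7 = 52
T: 4·0+4·0+2·0+3·8 = 24 | 5·0+6·4 = 24
gcd(4,4,2,3,5,6) = 1

Coefficients: [4, 4, 2, 3, 5, 6]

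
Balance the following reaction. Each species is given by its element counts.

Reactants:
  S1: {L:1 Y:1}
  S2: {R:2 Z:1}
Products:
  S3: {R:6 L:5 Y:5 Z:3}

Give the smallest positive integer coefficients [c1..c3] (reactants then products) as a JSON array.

R: 5·0+3·2 = 6 | 1·6 = 6
L: 5·1+3·0 = 5 | 1·5 = 5
Y: 5·1+3·0 = 5 | 1·5 = 5
Z: 5·0+3·1 = 3 | 1·3 = 3
gcd(5,3,1) = 1

Coefficients: [5, 3, 1]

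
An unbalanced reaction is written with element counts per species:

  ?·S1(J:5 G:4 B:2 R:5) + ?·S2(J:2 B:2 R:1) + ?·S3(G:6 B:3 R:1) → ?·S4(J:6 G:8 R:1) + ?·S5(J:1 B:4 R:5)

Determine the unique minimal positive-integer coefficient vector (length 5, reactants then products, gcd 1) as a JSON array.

Coefficients: [5, 2, 2, 4, 5]

J: 5·5+2·2+2·0 = 29 | 4·6+5·1 = 29
G: 5·4+2·0+2·6 = 32 | 4·8+5·0 = 32
B: 5·2+2·2+2·3 = 20 | 4·0+5·4 = 20
R: 5·5+2·1+2·1 = 29 | 4·1+5·5 = 29
gcd(5,2,2,4,5) = 1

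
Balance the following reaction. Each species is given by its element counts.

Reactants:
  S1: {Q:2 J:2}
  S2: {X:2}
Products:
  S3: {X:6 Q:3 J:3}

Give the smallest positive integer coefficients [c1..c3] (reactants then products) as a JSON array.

X: 3·0+6·2 = 12 | 2·6 = 12
Q: 3·2+6·0 = 6 | 2·3 = 6
J: 3·2+6·0 = 6 | 2·3 = 6
gcd(3,6,2) = 1

Coefficients: [3, 6, 2]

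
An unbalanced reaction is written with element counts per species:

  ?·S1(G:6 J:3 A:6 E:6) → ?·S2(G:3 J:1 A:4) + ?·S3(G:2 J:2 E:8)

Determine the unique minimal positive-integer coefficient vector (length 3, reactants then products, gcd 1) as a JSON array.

G: 4·6 = 24 | 6·3+3·2 = 24
J: 4·3 = 12 | 6·1+3·2 = 12
A: 4·6 = 24 | 6·4+3·0 = 24
E: 4·6 = 24 | 6·0+3·8 = 24
gcd(4,6,3) = 1

Coefficients: [4, 6, 3]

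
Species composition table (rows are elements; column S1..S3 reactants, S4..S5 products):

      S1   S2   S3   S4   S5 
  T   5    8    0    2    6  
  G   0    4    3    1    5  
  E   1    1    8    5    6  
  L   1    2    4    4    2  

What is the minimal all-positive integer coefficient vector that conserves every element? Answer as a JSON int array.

T: 2·5+1·8+3·0 = 18 | 3·2+2·6 = 18
G: 2·0+1·4+3·3 = 13 | 3·1+2·5 = 13
E: 2·1+1·1+3·8 = 27 | 3·5+2·6 = 27
L: 2·1+1·2+3·4 = 16 | 3·4+2·2 = 16
gcd(2,1,3,3,2) = 1

Coefficients: [2, 1, 3, 3, 2]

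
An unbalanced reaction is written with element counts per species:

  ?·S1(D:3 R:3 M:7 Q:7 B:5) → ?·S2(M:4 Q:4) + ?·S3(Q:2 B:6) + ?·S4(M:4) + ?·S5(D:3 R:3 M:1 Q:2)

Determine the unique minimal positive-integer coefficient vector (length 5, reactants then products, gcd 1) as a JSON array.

D: 6·3 = 18 | 5·0+5·0+4·0+6·3 = 18
R: 6·3 = 18 | 5·0+5·0+4·0+6·3 = 18
M: 6·7 = 42 | 5·4+5·0+4·4+6·1 = 42
Q: 6·7 = 42 | 5·4+5·2+4·0+6·2 = 42
B: 6·5 = 30 | 5·0+5·6+4·0+6·0 = 30
gcd(6,5,5,4,6) = 1

Coefficients: [6, 5, 5, 4, 6]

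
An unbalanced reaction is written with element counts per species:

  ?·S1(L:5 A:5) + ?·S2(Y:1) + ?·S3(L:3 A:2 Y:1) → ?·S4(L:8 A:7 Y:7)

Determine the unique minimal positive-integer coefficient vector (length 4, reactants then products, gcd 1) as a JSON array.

L: 1·5+6·0+1·3 = 8 | 1·8 = 8
A: 1·5+6·0+1·2 = 7 | 1·7 = 7
Y: 1·0+6·1+1·1 = 7 | 1·7 = 7
gcd(1,6,1,1) = 1

Coefficients: [1, 6, 1, 1]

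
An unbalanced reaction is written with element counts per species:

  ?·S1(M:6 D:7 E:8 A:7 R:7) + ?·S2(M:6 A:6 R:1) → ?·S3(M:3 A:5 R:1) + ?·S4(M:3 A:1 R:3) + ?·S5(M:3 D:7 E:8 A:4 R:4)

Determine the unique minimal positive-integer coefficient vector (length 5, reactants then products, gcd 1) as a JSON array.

Coefficients: [6, 2, 5, 5, 6]

M: 6·6+2·6 = 48 | 5·3+5·3+6·3 = 48
D: 6·7+2·0 = 42 | 5·0+5·0+6·7 = 42
E: 6·8+2·0 = 48 | 5·0+5·0+6·8 = 48
A: 6·7+2·6 = 54 | 5·5+5·1+6·4 = 54
R: 6·7+2·1 = 44 | 5·1+5·3+6·4 = 44
gcd(6,2,5,5,6) = 1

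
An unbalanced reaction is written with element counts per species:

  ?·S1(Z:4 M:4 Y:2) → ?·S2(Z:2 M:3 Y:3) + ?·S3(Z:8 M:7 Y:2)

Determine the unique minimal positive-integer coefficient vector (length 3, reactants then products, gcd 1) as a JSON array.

Coefficients: [5, 2, 2]

Z: 5·4 = 20 | 2·2+2·8 = 20
M: 5·4 = 20 | 2·3+2·7 = 20
Y: 5·2 = 10 | 2·3+2·2 = 10
gcd(5,2,2) = 1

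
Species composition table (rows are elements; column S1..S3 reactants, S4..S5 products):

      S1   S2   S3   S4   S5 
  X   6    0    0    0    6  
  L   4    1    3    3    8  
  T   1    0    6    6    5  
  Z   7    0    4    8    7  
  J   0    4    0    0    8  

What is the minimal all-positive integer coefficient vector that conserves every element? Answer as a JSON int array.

Coefficients: [3, 6, 4, 2, 3]

X: 3·6+6·0+4·0 = 18 | 2·0+3·6 = 18
L: 3·4+6·1+4·3 = 30 | 2·3+3·8 = 30
T: 3·1+6·0+4·6 = 27 | 2·6+3·5 = 27
Z: 3·7+6·0+4·4 = 37 | 2·8+3·7 = 37
J: 3·0+6·4+4·0 = 24 | 2·0+3·8 = 24
gcd(3,6,4,2,3) = 1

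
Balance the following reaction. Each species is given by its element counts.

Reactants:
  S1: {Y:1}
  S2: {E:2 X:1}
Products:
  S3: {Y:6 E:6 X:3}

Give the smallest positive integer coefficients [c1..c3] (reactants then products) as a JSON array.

Y: 6·1+3·0 = 6 | 1·6 = 6
E: 6·0+3·2 = 6 | 1·6 = 6
X: 6·0+3·1 = 3 | 1·3 = 3
gcd(6,3,1) = 1

Coefficients: [6, 3, 1]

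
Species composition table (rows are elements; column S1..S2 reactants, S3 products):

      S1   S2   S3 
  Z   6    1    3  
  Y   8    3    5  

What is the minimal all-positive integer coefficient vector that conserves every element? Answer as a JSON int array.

Z: 2·6+3·1 = 15 | 5·3 = 15
Y: 2·8+3·3 = 25 | 5·5 = 25
gcd(2,3,5) = 1

Coefficients: [2, 3, 5]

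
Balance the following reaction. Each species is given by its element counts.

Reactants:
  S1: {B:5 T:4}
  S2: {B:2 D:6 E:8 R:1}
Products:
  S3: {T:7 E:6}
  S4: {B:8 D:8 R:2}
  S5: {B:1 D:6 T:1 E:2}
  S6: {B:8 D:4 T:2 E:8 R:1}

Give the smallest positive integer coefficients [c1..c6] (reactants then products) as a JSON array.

B: 6·5+6·2 = 42 | 2·0+1·8+2·1+4·8 = 42
D: 6·0+6·6 = 36 | 2·0+1·8+2·6+4·4 = 36
T: 6·4+6·0 = 24 | 2·7+1·0+2·1+4·2 = 24
E: 6·0+6·8 = 48 | 2·6+1·0+2·2+4·8 = 48
R: 6·0+6·1 = 6 | 2·0+1·2+2·0+4·1 = 6
gcd(6,6,2,1,2,4) = 1

Coefficients: [6, 6, 2, 1, 2, 4]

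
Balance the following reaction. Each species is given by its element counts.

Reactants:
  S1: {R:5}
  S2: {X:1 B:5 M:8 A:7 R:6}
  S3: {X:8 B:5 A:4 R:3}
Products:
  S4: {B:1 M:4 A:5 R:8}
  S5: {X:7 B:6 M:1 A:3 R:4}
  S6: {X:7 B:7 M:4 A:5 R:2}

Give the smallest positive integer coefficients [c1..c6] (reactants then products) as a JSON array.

Coefficients: [4, 3, 4, 4, 4, 1]

X: 4·0+3·1+4·8 = 35 | 4·0+4·7+1·7 = 35
B: 4·0+3·5+4·5 = 35 | 4·1+4·6+1·7 = 35
M: 4·0+3·8+4·0 = 24 | 4·4+4·1+1·4 = 24
A: 4·0+3·7+4·4 = 37 | 4·5+4·3+1·5 = 37
R: 4·5+3·6+4·3 = 50 | 4·8+4·4+1·2 = 50
gcd(4,3,4,4,4,1) = 1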